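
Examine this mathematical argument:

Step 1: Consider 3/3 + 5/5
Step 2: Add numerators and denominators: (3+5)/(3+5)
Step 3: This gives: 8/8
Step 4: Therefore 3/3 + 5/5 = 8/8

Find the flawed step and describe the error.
Step 2: Add numerators and denominators: (3+5)/(3+5)

Step 2 incorrectly adds fractions by separately adding numerators and denominators. This is wrong. The correct method requires a common denominator: 3/3 + 5/5 = (3×5 + 5×3)/(3×5) = 30/15 = 2. The method used gives 8/8, which is different.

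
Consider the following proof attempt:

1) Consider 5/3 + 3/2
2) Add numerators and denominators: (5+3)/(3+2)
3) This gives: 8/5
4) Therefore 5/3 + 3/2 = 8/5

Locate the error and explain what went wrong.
Step 2: Add numerators and denominators: (5+3)/(3+2)

Step 2 incorrectly adds fractions by separately adding numerators and denominators. This is wrong. The correct method requires a common denominator: 5/3 + 3/2 = (5×2 + 3×3)/(3×2) = 19/6 = 19/6. The method used gives 8/5, which is different.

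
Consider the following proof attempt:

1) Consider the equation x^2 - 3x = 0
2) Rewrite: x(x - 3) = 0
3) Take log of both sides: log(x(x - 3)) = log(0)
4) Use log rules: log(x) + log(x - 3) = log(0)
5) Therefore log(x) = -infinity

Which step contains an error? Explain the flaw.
Step 3: Take log of both sides: log(x(x - 3)) = log(0)

Step 3 takes the logarithm of both sides, resulting in log(0) on the right side. The logarithm is only defined for positive numbers; log(0) is undefined (approaches negative infinity). This operation is invalid.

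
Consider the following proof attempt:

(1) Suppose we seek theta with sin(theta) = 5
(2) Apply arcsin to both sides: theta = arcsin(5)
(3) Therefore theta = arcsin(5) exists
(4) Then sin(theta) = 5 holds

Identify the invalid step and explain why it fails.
Step 2: Apply arcsin to both sides: theta = arcsin(5)

Step 2 applies arcsin to 5. However, arcsin(x) is only defined for x in [-1, 1] because sin(theta) can only produce values in that range. Since |5| > 1, arcsin(5) is undefined. There is no angle whose sine equals 5.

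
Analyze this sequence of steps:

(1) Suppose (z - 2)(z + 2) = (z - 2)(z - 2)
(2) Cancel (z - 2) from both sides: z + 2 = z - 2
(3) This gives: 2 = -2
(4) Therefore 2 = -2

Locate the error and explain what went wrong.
Step 2: Cancel (z - 2) from both sides: z + 2 = z - 2

Step 2 cancels (z - 2) from both sides. This is only valid if (z - 2) ≠ 0, i.e., z ≠ 2. When z = 2, both sides equal zero regardless of the other factors. The correct approach requires considering z = 2 as a separate case.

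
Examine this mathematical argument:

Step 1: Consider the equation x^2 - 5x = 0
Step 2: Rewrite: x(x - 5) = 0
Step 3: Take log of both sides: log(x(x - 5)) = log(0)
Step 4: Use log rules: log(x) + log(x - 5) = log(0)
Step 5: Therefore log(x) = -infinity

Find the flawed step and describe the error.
Step 3: Take log of both sides: log(x(x - 5)) = log(0)

Step 3 takes the logarithm of both sides, resulting in log(0) on the right side. The logarithm is only defined for positive numbers; log(0) is undefined (approaches negative infinity). This operation is invalid.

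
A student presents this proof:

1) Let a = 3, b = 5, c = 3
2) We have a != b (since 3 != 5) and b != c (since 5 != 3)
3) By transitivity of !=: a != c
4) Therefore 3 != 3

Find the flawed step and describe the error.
Step 3: By transitivity of !=: a != c

Step 3 incorrectly applies transitivity to the '!=' relation. Transitivity states: if a R b and b R c, then a R c. However, '!=' is not transitive. Counterexample: 3 != 5 and 5 != 3, but 3 = 3 (both equal 3). Transitivity holds for relations like <, <=, =, but not for !=.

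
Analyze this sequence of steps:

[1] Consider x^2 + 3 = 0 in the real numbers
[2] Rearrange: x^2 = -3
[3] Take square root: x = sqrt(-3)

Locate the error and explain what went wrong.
Step 3: Take square root: x = sqrt(-3)

Step 3 takes the square root of -3, which is negative. In the real number system, the square root of a negative number is undefined. The equation x^2 + 3 = 0 has no real solutions. Square roots of negative numbers only exist in the complex numbers.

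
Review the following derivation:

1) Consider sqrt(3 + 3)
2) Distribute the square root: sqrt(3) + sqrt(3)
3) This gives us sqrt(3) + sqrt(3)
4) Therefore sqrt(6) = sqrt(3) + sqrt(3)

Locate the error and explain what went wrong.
Step 2: Distribute the square root: sqrt(3) + sqrt(3)

Step 2 incorrectly 'distributes' the square root over addition. The square root function does not distribute: sqrt(a + b) ≠ sqrt(a) + sqrt(b). In fact, sqrt(3 + 3) = sqrt(6) ≈ 2.4495, while sqrt(3) + sqrt(3) ≈ 3.4641.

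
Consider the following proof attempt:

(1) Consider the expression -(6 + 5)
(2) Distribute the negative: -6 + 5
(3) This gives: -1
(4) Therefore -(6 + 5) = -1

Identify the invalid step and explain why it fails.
Step 2: Distribute the negative: -6 + 5

Step 2 incorrectly distributes the negative sign. The correct distribution is -(6 + 5) = -6 - 5 = -11. The negative must be applied to both terms, not just the first. The error treats -(6 + 5) as -6 + 5, which equals -1 instead of -11.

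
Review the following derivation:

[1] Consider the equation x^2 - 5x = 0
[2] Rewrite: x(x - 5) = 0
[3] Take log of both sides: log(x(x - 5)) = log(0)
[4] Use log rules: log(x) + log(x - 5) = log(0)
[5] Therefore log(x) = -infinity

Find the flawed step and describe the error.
Step 3: Take log of both sides: log(x(x - 5)) = log(0)

Step 3 takes the logarithm of both sides, resulting in log(0) on the right side. The logarithm is only defined for positive numbers; log(0) is undefined (approaches negative infinity). This operation is invalid.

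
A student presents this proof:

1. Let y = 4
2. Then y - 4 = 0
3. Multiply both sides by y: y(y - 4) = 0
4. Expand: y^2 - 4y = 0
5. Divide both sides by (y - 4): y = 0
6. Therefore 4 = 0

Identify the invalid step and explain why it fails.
Step 5: Divide both sides by (y - 4): y = 0

Step 5 divides both sides by (y - 4). However, since y = 4, we have (y - 4) = 0. Division by zero is undefined, making this step invalid.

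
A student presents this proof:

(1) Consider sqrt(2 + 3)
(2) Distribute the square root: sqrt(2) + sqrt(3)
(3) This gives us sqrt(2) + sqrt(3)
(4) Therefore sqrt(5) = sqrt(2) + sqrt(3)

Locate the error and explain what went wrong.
Step 2: Distribute the square root: sqrt(2) + sqrt(3)

Step 2 incorrectly 'distributes' the square root over addition. The square root function does not distribute: sqrt(a + b) ≠ sqrt(a) + sqrt(b). In fact, sqrt(2 + 3) = sqrt(5) ≈ 2.2361, while sqrt(2) + sqrt(3) ≈ 3.1463.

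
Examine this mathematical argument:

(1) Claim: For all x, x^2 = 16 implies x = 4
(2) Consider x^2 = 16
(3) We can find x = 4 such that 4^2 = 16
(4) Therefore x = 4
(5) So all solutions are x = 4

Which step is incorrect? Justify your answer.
Step 4: Therefore x = 4

Step 4 incorrectly concludes that x = 4 is the only solution. The proof shows that x = 4 is A solution (existence), but does not show it is the ONLY solution (uniqueness). In fact, x = -4 is also a solution since (-4)^2 = 16. Finding one solution doesn't prove there are no others.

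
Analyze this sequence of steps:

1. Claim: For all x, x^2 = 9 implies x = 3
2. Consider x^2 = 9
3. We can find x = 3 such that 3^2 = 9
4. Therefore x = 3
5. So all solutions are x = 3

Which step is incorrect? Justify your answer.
Step 4: Therefore x = 3

Step 4 incorrectly concludes that x = 3 is the only solution. The proof shows that x = 3 is A solution (existence), but does not show it is the ONLY solution (uniqueness). In fact, x = -3 is also a solution since (-3)^2 = 9. Finding one solution doesn't prove there are no others.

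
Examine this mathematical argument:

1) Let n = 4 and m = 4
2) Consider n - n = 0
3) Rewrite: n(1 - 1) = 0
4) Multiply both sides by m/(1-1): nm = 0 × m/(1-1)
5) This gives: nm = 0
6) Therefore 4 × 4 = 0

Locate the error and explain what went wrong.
Step 4: Multiply both sides by m/(1-1): nm = 0 × m/(1-1)

Step 4 multiplies both sides by m/(1-1). However, 1-1 = 0, so this is multiplication by m/0, which is undefined. We cannot multiply by an undefined expression.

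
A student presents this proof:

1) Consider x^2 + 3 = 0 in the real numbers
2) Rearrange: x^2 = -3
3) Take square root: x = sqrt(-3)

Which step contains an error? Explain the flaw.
Step 3: Take square root: x = sqrt(-3)

Step 3 takes the square root of -3, which is negative. In the real number system, the square root of a negative number is undefined. The equation x^2 + 3 = 0 has no real solutions. Square roots of negative numbers only exist in the complex numbers.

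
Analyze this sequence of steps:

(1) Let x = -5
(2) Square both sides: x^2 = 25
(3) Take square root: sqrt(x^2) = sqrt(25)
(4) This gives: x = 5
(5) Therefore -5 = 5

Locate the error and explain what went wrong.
Step 4: This gives: x = 5

Step 4 incorrectly states that sqrt(x^2) = x. The correct identity is sqrt(x^2) = |x|. Since x = -5 < 0, we have sqrt(x^2) = |-5| = 5, not x = -5.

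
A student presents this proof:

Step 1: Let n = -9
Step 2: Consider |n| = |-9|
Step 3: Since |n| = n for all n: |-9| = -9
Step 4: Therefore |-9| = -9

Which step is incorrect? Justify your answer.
Step 3: Since |n| = n for all n: |-9| = -9

Step 3 incorrectly states that |n| = n for all n. The correct definition is |n| = n when n >= 0, and |n| = -n when n < 0. Since -9 < 0, we have |-9| = -(-9) = 9, not -9.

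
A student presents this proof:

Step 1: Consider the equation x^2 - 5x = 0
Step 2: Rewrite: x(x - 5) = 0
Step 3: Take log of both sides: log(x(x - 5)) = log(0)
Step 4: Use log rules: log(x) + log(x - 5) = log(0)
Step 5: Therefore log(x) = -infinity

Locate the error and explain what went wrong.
Step 3: Take log of both sides: log(x(x - 5)) = log(0)

Step 3 takes the logarithm of both sides, resulting in log(0) on the right side. The logarithm is only defined for positive numbers; log(0) is undefined (approaches negative infinity). This operation is invalid.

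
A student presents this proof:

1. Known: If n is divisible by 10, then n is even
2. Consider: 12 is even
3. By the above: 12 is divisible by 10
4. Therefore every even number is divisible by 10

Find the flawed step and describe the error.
Step 3: By the above: 12 is divisible by 10

Step 3 commits the fallacy of affirming the consequent. The known fact 'divisible by 10 → even' does NOT imply 'even → divisible by 10'. That would be the converse, which is false. For example, 12 is even but 12 ÷ 10 = 1.20, which is not an integer.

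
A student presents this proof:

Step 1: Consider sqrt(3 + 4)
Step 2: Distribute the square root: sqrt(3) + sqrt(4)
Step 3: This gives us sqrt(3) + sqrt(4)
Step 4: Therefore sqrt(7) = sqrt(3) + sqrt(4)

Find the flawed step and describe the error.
Step 2: Distribute the square root: sqrt(3) + sqrt(4)

Step 2 incorrectly 'distributes' the square root over addition. The square root function does not distribute: sqrt(a + b) ≠ sqrt(a) + sqrt(b). In fact, sqrt(3 + 4) = sqrt(7) ≈ 2.6458, while sqrt(3) + sqrt(4) ≈ 3.7321.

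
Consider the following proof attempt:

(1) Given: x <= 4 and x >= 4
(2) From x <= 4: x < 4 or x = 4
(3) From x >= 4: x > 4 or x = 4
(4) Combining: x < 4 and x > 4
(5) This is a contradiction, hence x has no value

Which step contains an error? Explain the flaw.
Step 4: Combining: x < 4 and x > 4

Step 4 incorrectly combines the conditions. From x <= 4 and x >= 4, the intersection is x = 4. The error treats the 'or' cases as 'and' requirements. The correct conclusion is that x = 4 is the unique solution, not that no solution exists.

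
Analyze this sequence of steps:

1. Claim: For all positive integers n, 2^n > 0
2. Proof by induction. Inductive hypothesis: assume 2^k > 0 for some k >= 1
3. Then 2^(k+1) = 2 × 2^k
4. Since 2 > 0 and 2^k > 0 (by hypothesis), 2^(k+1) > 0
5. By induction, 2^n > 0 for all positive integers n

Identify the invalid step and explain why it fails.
Step 5: By induction, 2^n > 0 for all positive integers n

Step 5 concludes the proof by induction, but no base case was ever established. A valid induction proof requires: (1) a base case proving 2^1 > 0, and (2) an inductive step showing IF 2^k > 0 THEN 2^(k+1) > 0. Steps 2-4 correctly establish the inductive step, but without the base case the conclusion in step 5 does not follow.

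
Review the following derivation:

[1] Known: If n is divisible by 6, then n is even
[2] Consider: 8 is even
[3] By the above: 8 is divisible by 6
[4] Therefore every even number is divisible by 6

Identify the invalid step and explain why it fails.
Step 3: By the above: 8 is divisible by 6

Step 3 commits the fallacy of affirming the consequent. The known fact 'divisible by 6 → even' does NOT imply 'even → divisible by 6'. That would be the converse, which is false. For example, 8 is even but 8 ÷ 6 = 1.33, which is not an integer.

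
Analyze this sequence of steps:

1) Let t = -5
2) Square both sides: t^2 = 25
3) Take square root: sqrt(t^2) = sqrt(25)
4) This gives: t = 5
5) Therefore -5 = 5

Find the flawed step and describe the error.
Step 4: This gives: t = 5

Step 4 incorrectly states that sqrt(t^2) = t. The correct identity is sqrt(t^2) = |t|. Since t = -5 < 0, we have sqrt(t^2) = |-5| = 5, not t = -5.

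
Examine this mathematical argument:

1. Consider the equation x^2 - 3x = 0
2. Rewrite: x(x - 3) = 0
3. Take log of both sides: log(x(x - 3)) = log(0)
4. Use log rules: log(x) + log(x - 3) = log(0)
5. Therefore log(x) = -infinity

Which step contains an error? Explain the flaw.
Step 3: Take log of both sides: log(x(x - 3)) = log(0)

Step 3 takes the logarithm of both sides, resulting in log(0) on the right side. The logarithm is only defined for positive numbers; log(0) is undefined (approaches negative infinity). This operation is invalid.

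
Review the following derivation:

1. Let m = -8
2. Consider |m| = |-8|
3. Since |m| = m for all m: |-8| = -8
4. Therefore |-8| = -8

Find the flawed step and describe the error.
Step 3: Since |m| = m for all m: |-8| = -8

Step 3 incorrectly states that |m| = m for all m. The correct definition is |m| = m when m >= 0, and |m| = -m when m < 0. Since -8 < 0, we have |-8| = -(-8) = 8, not -8.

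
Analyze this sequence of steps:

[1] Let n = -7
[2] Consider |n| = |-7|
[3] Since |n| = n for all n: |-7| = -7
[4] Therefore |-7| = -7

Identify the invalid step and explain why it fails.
Step 3: Since |n| = n for all n: |-7| = -7

Step 3 incorrectly states that |n| = n for all n. The correct definition is |n| = n when n >= 0, and |n| = -n when n < 0. Since -7 < 0, we have |-7| = -(-7) = 7, not -7.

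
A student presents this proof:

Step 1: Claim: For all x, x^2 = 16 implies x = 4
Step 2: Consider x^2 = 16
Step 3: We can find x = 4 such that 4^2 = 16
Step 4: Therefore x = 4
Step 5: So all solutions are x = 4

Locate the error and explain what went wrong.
Step 4: Therefore x = 4

Step 4 incorrectly concludes that x = 4 is the only solution. The proof shows that x = 4 is A solution (existence), but does not show it is the ONLY solution (uniqueness). In fact, x = -4 is also a solution since (-4)^2 = 16. Finding one solution doesn't prove there are no others.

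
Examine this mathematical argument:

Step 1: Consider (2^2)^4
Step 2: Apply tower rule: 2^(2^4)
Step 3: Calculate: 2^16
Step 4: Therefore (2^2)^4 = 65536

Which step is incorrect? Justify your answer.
Step 2: Apply tower rule: 2^(2^4)

Step 2 incorrectly states that (a^b)^c = a^(b^c). The correct rule is (a^b)^c = a^(b×c). The actual value is (2^2)^4 = 2^8 = 256, not 2^16 = 65536.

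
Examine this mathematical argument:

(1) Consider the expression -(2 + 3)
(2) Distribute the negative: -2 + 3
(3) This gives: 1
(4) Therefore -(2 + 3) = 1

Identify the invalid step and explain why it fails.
Step 2: Distribute the negative: -2 + 3

Step 2 incorrectly distributes the negative sign. The correct distribution is -(2 + 3) = -2 - 3 = -5. The negative must be applied to both terms, not just the first. The error treats -(2 + 3) as -2 + 3, which equals 1 instead of -5.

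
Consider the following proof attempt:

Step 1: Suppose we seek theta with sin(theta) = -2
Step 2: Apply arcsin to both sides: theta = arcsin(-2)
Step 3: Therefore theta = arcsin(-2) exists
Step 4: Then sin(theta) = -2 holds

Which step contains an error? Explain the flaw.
Step 2: Apply arcsin to both sides: theta = arcsin(-2)

Step 2 applies arcsin to -2. However, arcsin(x) is only defined for x in [-1, 1] because sin(theta) can only produce values in that range. Since |-2| > 1, arcsin(-2) is undefined. There is no angle whose sine equals -2.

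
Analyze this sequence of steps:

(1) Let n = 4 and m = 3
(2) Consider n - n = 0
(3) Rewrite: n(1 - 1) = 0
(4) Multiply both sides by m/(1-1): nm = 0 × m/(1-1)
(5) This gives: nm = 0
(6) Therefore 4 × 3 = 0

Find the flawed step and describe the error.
Step 4: Multiply both sides by m/(1-1): nm = 0 × m/(1-1)

Step 4 multiplies both sides by m/(1-1). However, 1-1 = 0, so this is multiplication by m/0, which is undefined. We cannot multiply by an undefined expression.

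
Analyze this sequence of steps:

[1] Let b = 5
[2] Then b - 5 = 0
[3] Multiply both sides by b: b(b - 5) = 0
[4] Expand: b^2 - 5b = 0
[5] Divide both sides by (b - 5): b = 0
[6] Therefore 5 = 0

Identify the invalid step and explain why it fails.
Step 5: Divide both sides by (b - 5): b = 0

Step 5 divides both sides by (b - 5). However, since b = 5, we have (b - 5) = 0. Division by zero is undefined, making this step invalid.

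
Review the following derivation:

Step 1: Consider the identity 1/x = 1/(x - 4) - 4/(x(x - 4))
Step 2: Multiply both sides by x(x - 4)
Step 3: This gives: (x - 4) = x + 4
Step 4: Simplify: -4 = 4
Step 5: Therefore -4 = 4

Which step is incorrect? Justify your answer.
Step 3: This gives: (x - 4) = x + 4

Step 3 makes a sign error when clearing denominators. Multiplying -4/(x(x - 4)) by x(x - 4) gives -4, not +4. The correct result is (x - 4) = x - 4, which is trivially true, not (x - 4) = x + 4. (Step 1 is a valid identity: 1/(x - 4) - 4/(x(x - 4)) = (x - 4)/(x(x - 4)) = 1/x.)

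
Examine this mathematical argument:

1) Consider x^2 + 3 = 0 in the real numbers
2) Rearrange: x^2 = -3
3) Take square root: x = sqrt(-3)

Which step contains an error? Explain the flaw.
Step 3: Take square root: x = sqrt(-3)

Step 3 takes the square root of -3, which is negative. In the real number system, the square root of a negative number is undefined. The equation x^2 + 3 = 0 has no real solutions. Square roots of negative numbers only exist in the complex numbers.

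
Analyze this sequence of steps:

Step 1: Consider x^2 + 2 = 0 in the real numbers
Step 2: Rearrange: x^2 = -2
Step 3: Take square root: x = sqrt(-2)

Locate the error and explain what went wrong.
Step 3: Take square root: x = sqrt(-2)

Step 3 takes the square root of -2, which is negative. In the real number system, the square root of a negative number is undefined. The equation x^2 + 2 = 0 has no real solutions. Square roots of negative numbers only exist in the complex numbers.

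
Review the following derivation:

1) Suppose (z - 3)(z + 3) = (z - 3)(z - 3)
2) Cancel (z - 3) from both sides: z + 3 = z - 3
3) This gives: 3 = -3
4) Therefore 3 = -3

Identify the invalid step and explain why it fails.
Step 2: Cancel (z - 3) from both sides: z + 3 = z - 3

Step 2 cancels (z - 3) from both sides. This is only valid if (z - 3) ≠ 0, i.e., z ≠ 3. When z = 3, both sides equal zero regardless of the other factors. The correct approach requires considering z = 3 as a separate case.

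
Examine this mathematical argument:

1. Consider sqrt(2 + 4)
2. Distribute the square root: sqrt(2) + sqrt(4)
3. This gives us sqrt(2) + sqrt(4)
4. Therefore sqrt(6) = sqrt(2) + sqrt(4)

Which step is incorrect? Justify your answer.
Step 2: Distribute the square root: sqrt(2) + sqrt(4)

Step 2 incorrectly 'distributes' the square root over addition. The square root function does not distribute: sqrt(a + b) ≠ sqrt(a) + sqrt(b). In fact, sqrt(2 + 4) = sqrt(6) ≈ 2.4495, while sqrt(2) + sqrt(4) ≈ 3.4142.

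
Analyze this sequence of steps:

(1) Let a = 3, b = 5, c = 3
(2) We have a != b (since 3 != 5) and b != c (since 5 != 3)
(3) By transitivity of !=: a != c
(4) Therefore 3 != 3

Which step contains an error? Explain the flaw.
Step 3: By transitivity of !=: a != c

Step 3 incorrectly applies transitivity to the '!=' relation. Transitivity states: if a R b and b R c, then a R c. However, '!=' is not transitive. Counterexample: 3 != 5 and 5 != 3, but 3 = 3 (both equal 3). Transitivity holds for relations like <, <=, =, but not for !=.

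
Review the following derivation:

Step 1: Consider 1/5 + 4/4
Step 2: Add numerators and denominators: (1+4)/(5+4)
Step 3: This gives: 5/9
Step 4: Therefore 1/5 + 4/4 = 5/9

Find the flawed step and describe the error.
Step 2: Add numerators and denominators: (1+4)/(5+4)

Step 2 incorrectly adds fractions by separately adding numerators and denominators. This is wrong. The correct method requires a common denominator: 1/5 + 4/4 = (1×4 + 4×5)/(5×4) = 24/20 = 6/5. The method used gives 5/9, which is different.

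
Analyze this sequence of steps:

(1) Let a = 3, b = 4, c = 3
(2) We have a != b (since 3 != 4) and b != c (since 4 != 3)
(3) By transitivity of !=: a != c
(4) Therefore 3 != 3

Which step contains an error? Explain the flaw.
Step 3: By transitivity of !=: a != c

Step 3 incorrectly applies transitivity to the '!=' relation. Transitivity states: if a R b and b R c, then a R c. However, '!=' is not transitive. Counterexample: 3 != 4 and 4 != 3, but 3 = 3 (both equal 3). Transitivity holds for relations like <, <=, =, but not for !=.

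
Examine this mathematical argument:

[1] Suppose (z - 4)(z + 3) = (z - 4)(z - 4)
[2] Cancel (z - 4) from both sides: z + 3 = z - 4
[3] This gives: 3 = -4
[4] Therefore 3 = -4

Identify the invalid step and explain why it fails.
Step 2: Cancel (z - 4) from both sides: z + 3 = z - 4

Step 2 cancels (z - 4) from both sides. This is only valid if (z - 4) ≠ 0, i.e., z ≠ 4. When z = 4, both sides equal zero regardless of the other factors. The correct approach requires considering z = 4 as a separate case.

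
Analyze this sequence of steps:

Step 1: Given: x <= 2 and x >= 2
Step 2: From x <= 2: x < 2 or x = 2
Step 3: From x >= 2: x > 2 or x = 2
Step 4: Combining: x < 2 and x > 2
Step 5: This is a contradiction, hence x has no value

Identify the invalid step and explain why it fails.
Step 4: Combining: x < 2 and x > 2

Step 4 incorrectly combines the conditions. From x <= 2 and x >= 2, the intersection is x = 2. The error treats the 'or' cases as 'and' requirements. The correct conclusion is that x = 2 is the unique solution, not that no solution exists.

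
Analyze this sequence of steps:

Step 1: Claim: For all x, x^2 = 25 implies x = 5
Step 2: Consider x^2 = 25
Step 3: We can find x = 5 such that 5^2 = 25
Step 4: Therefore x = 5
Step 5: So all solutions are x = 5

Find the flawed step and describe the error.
Step 4: Therefore x = 5

Step 4 incorrectly concludes that x = 5 is the only solution. The proof shows that x = 5 is A solution (existence), but does not show it is the ONLY solution (uniqueness). In fact, x = -5 is also a solution since (-5)^2 = 25. Finding one solution doesn't prove there are no others.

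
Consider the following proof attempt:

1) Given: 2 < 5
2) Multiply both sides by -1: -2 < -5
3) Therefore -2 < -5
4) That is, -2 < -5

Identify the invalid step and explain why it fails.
Step 2: Multiply both sides by -1: -2 < -5

Step 2 multiplies both sides by -1 but fails to reverse the inequality sign. When multiplying (or dividing) an inequality by a negative number, the direction must be reversed. Since 2 < 5, we should get -2 > -5, i.e., -2 > -5.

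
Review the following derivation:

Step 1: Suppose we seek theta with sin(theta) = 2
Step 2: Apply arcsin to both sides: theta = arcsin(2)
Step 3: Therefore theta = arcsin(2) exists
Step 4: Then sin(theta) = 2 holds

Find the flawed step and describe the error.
Step 2: Apply arcsin to both sides: theta = arcsin(2)

Step 2 applies arcsin to 2. However, arcsin(x) is only defined for x in [-1, 1] because sin(theta) can only produce values in that range. Since |2| > 1, arcsin(2) is undefined. There is no angle whose sine equals 2.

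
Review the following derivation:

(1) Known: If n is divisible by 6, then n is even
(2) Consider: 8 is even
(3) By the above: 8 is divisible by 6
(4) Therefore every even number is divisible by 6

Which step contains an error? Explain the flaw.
Step 3: By the above: 8 is divisible by 6

Step 3 commits the fallacy of affirming the consequent. The known fact 'divisible by 6 → even' does NOT imply 'even → divisible by 6'. That would be the converse, which is false. For example, 8 is even but 8 ÷ 6 = 1.33, which is not an integer.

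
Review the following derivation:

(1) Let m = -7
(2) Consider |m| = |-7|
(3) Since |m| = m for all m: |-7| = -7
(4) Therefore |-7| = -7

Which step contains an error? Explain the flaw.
Step 3: Since |m| = m for all m: |-7| = -7

Step 3 incorrectly states that |m| = m for all m. The correct definition is |m| = m when m >= 0, and |m| = -m when m < 0. Since -7 < 0, we have |-7| = -(-7) = 7, not -7.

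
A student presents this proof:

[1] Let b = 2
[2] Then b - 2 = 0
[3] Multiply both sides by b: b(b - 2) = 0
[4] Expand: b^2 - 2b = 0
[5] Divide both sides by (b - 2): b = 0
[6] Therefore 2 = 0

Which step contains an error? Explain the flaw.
Step 5: Divide both sides by (b - 2): b = 0

Step 5 divides both sides by (b - 2). However, since b = 2, we have (b - 2) = 0. Division by zero is undefined, making this step invalid.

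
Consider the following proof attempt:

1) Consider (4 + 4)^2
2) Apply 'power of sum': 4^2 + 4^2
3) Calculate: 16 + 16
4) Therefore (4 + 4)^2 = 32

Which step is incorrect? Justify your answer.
Step 2: Apply 'power of sum': 4^2 + 4^2

Step 2 incorrectly applies a non-existent rule '(a+b)^n = a^n + b^n'. This is false in general. The correct expansion uses the binomial theorem. The actual value is (4 + 4)^2 = 8^2 = 64, not 32.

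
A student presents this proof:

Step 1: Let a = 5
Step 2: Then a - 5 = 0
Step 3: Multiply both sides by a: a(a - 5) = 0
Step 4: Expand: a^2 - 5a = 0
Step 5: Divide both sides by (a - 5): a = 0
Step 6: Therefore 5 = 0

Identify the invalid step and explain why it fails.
Step 5: Divide both sides by (a - 5): a = 0

Step 5 divides both sides by (a - 5). However, since a = 5, we have (a - 5) = 0. Division by zero is undefined, making this step invalid.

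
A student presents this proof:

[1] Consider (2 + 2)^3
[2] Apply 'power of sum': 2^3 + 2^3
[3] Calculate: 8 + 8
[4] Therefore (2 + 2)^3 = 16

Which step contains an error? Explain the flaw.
Step 2: Apply 'power of sum': 2^3 + 2^3

Step 2 incorrectly applies a non-existent rule '(a+b)^n = a^n + b^n'. This is false in general. The correct expansion uses the binomial theorem. The actual value is (2 + 2)^3 = 4^3 = 64, not 16.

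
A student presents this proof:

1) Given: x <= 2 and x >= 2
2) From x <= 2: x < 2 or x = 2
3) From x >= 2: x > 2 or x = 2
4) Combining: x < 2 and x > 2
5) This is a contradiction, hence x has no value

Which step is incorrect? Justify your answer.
Step 4: Combining: x < 2 and x > 2

Step 4 incorrectly combines the conditions. From x <= 2 and x >= 2, the intersection is x = 2. The error treats the 'or' cases as 'and' requirements. The correct conclusion is that x = 2 is the unique solution, not that no solution exists.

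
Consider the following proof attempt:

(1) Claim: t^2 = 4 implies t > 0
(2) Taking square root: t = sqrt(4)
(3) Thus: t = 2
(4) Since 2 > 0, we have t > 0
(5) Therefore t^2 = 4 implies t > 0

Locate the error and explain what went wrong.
Step 2: Taking square root: t = sqrt(4)

Step 2 takes the square root and assumes the positive root only. The equation t^2 = 4 actually has two solutions: t = 2 and t = -2. The proof silently assumes t > 0 without justification, then uses this assumption to conclude t > 0, which is circular. The counterexample t = -2 shows the claim is false.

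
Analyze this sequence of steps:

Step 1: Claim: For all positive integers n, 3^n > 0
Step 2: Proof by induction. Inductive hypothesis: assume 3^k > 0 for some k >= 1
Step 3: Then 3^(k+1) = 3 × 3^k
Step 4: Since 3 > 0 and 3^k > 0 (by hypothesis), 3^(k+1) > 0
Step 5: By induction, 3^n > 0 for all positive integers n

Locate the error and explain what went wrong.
Step 5: By induction, 3^n > 0 for all positive integers n

Step 5 concludes the proof by induction, but no base case was ever established. A valid induction proof requires: (1) a base case proving 3^1 > 0, and (2) an inductive step showing IF 3^k > 0 THEN 3^(k+1) > 0. Steps 2-4 correctly establish the inductive step, but without the base case the conclusion in step 5 does not follow.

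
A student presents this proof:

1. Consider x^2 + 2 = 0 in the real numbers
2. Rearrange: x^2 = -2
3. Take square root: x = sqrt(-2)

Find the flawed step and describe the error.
Step 3: Take square root: x = sqrt(-2)

Step 3 takes the square root of -2, which is negative. In the real number system, the square root of a negative number is undefined. The equation x^2 + 2 = 0 has no real solutions. Square roots of negative numbers only exist in the complex numbers.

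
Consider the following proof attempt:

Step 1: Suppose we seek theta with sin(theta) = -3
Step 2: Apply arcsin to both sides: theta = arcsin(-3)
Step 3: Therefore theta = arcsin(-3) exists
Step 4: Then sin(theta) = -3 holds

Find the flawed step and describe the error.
Step 2: Apply arcsin to both sides: theta = arcsin(-3)

Step 2 applies arcsin to -3. However, arcsin(x) is only defined for x in [-1, 1] because sin(theta) can only produce values in that range. Since |-3| > 1, arcsin(-3) is undefined. There is no angle whose sine equals -3.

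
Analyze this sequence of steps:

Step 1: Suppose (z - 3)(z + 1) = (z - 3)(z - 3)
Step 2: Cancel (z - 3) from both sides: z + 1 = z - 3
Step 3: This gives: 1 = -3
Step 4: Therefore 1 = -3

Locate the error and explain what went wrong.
Step 2: Cancel (z - 3) from both sides: z + 1 = z - 3

Step 2 cancels (z - 3) from both sides. This is only valid if (z - 3) ≠ 0, i.e., z ≠ 3. When z = 3, both sides equal zero regardless of the other factors. The correct approach requires considering z = 3 as a separate case.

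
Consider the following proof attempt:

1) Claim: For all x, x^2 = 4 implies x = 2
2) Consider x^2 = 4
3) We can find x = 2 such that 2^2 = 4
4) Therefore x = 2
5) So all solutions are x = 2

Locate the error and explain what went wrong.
Step 4: Therefore x = 2

Step 4 incorrectly concludes that x = 2 is the only solution. The proof shows that x = 2 is A solution (existence), but does not show it is the ONLY solution (uniqueness). In fact, x = -2 is also a solution since (-2)^2 = 4. Finding one solution doesn't prove there are no others.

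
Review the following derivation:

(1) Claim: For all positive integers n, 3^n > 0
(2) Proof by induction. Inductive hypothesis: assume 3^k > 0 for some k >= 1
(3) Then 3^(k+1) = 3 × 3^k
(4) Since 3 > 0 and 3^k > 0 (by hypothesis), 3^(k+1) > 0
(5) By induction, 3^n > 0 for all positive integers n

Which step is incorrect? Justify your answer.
Step 5: By induction, 3^n > 0 for all positive integers n

Step 5 concludes the proof by induction, but no base case was ever established. A valid induction proof requires: (1) a base case proving 3^1 > 0, and (2) an inductive step showing IF 3^k > 0 THEN 3^(k+1) > 0. Steps 2-4 correctly establish the inductive step, but without the base case the conclusion in step 5 does not follow.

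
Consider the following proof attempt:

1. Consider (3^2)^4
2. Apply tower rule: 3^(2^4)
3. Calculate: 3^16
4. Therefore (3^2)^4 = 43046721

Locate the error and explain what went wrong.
Step 2: Apply tower rule: 3^(2^4)

Step 2 incorrectly states that (a^b)^c = a^(b^c). The correct rule is (a^b)^c = a^(b×c). The actual value is (3^2)^4 = 3^8 = 6561, not 3^16 = 43046721.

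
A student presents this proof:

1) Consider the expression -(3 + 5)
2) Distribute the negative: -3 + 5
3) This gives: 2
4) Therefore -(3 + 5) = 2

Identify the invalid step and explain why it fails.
Step 2: Distribute the negative: -3 + 5

Step 2 incorrectly distributes the negative sign. The correct distribution is -(3 + 5) = -3 - 5 = -8. The negative must be applied to both terms, not just the first. The error treats -(3 + 5) as -3 + 5, which equals 2 instead of -8.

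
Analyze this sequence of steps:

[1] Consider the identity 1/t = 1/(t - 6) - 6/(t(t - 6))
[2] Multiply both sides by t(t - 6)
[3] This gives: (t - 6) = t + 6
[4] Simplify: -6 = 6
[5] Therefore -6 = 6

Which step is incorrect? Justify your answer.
Step 3: This gives: (t - 6) = t + 6

Step 3 makes a sign error when clearing denominators. Multiplying -6/(t(t - 6)) by t(t - 6) gives -6, not +6. The correct result is (t - 6) = t - 6, which is trivially true, not (t - 6) = t + 6. (Step 1 is a valid identity: 1/(t - 6) - 6/(t(t - 6)) = (t - 6)/(t(t - 6)) = 1/t.)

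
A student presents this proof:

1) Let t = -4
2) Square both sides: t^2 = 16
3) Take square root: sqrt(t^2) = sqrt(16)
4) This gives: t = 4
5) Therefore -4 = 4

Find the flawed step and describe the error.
Step 4: This gives: t = 4

Step 4 incorrectly states that sqrt(t^2) = t. The correct identity is sqrt(t^2) = |t|. Since t = -4 < 0, we have sqrt(t^2) = |-4| = 4, not t = -4.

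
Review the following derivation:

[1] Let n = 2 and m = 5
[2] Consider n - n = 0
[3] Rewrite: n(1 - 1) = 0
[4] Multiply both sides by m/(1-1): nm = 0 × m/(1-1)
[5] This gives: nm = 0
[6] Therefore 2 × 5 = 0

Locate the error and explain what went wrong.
Step 4: Multiply both sides by m/(1-1): nm = 0 × m/(1-1)

Step 4 multiplies both sides by m/(1-1). However, 1-1 = 0, so this is multiplication by m/0, which is undefined. We cannot multiply by an undefined expression.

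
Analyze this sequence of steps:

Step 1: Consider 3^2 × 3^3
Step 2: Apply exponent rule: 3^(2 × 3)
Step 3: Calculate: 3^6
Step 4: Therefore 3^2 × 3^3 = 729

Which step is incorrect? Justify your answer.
Step 2: Apply exponent rule: 3^(2 × 3)

Step 2 incorrectly states that a^b × a^c = a^(b×c). The correct rule is a^b × a^c = a^(b+c). The actual value is 3^2 × 3^3 = 3^5 = 243, not 3^6 = 729.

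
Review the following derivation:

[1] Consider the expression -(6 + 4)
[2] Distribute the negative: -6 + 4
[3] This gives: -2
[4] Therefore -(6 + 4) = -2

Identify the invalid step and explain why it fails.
Step 2: Distribute the negative: -6 + 4

Step 2 incorrectly distributes the negative sign. The correct distribution is -(6 + 4) = -6 - 4 = -10. The negative must be applied to both terms, not just the first. The error treats -(6 + 4) as -6 + 4, which equals -2 instead of -10.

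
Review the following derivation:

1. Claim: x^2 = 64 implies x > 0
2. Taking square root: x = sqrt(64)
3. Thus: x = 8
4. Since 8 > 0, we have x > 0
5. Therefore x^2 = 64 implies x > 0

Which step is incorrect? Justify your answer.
Step 2: Taking square root: x = sqrt(64)

Step 2 takes the square root and assumes the positive root only. The equation x^2 = 64 actually has two solutions: x = 8 and x = -8. The proof silently assumes x > 0 without justification, then uses this assumption to conclude x > 0, which is circular. The counterexample x = -8 shows the claim is false.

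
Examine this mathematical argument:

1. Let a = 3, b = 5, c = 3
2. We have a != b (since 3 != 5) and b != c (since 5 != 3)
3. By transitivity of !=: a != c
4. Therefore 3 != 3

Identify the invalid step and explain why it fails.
Step 3: By transitivity of !=: a != c

Step 3 incorrectly applies transitivity to the '!=' relation. Transitivity states: if a R b and b R c, then a R c. However, '!=' is not transitive. Counterexample: 3 != 5 and 5 != 3, but 3 = 3 (both equal 3). Transitivity holds for relations like <, <=, =, but not for !=.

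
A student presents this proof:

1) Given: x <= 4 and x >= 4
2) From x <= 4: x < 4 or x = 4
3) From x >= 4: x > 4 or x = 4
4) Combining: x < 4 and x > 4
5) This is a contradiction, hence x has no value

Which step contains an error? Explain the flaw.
Step 4: Combining: x < 4 and x > 4

Step 4 incorrectly combines the conditions. From x <= 4 and x >= 4, the intersection is x = 4. The error treats the 'or' cases as 'and' requirements. The correct conclusion is that x = 4 is the unique solution, not that no solution exists.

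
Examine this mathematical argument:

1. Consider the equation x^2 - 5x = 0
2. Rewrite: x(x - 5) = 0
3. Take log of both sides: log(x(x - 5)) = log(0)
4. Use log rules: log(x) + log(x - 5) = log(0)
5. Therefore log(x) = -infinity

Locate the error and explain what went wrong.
Step 3: Take log of both sides: log(x(x - 5)) = log(0)

Step 3 takes the logarithm of both sides, resulting in log(0) on the right side. The logarithm is only defined for positive numbers; log(0) is undefined (approaches negative infinity). This operation is invalid.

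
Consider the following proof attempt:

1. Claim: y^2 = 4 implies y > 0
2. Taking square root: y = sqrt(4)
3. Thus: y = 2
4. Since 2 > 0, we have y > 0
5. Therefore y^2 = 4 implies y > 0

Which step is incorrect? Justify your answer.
Step 2: Taking square root: y = sqrt(4)

Step 2 takes the square root and assumes the positive root only. The equation y^2 = 4 actually has two solutions: y = 2 and y = -2. The proof silently assumes y > 0 without justification, then uses this assumption to conclude y > 0, which is circular. The counterexample y = -2 shows the claim is false.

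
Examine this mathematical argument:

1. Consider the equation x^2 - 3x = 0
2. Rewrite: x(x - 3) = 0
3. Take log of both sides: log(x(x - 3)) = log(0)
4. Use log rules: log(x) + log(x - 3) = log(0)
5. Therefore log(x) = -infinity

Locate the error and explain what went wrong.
Step 3: Take log of both sides: log(x(x - 3)) = log(0)

Step 3 takes the logarithm of both sides, resulting in log(0) on the right side. The logarithm is only defined for positive numbers; log(0) is undefined (approaches negative infinity). This operation is invalid.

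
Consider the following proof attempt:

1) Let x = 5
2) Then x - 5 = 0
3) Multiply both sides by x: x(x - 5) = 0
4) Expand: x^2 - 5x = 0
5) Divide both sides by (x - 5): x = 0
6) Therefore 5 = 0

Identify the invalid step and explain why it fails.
Step 5: Divide both sides by (x - 5): x = 0

Step 5 divides both sides by (x - 5). However, since x = 5, we have (x - 5) = 0. Division by zero is undefined, making this step invalid.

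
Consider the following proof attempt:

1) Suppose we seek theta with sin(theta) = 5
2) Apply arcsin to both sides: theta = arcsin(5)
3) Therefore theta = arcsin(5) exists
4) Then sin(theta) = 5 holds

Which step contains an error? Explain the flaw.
Step 2: Apply arcsin to both sides: theta = arcsin(5)

Step 2 applies arcsin to 5. However, arcsin(x) is only defined for x in [-1, 1] because sin(theta) can only produce values in that range. Since |5| > 1, arcsin(5) is undefined. There is no angle whose sine equals 5.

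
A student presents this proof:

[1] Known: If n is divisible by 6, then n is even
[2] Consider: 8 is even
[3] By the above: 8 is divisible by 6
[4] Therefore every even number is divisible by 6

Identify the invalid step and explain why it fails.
Step 3: By the above: 8 is divisible by 6

Step 3 commits the fallacy of affirming the consequent. The known fact 'divisible by 6 → even' does NOT imply 'even → divisible by 6'. That would be the converse, which is false. For example, 8 is even but 8 ÷ 6 = 1.33, which is not an integer.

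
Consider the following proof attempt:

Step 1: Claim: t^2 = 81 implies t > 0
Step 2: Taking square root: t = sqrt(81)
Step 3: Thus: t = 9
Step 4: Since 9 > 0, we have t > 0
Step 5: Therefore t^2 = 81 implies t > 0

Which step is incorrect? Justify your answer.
Step 2: Taking square root: t = sqrt(81)

Step 2 takes the square root and assumes the positive root only. The equation t^2 = 81 actually has two solutions: t = 9 and t = -9. The proof silently assumes t > 0 without justification, then uses this assumption to conclude t > 0, which is circular. The counterexample t = -9 shows the claim is false.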